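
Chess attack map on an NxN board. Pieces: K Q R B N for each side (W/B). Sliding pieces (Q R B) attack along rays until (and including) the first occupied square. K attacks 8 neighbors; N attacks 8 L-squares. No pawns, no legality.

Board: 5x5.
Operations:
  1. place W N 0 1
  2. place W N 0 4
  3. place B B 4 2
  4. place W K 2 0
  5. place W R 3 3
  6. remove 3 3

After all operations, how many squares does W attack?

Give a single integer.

Op 1: place WN@(0,1)
Op 2: place WN@(0,4)
Op 3: place BB@(4,2)
Op 4: place WK@(2,0)
Op 5: place WR@(3,3)
Op 6: remove (3,3)
Per-piece attacks for W:
  WN@(0,1): attacks (1,3) (2,2) (2,0)
  WN@(0,4): attacks (1,2) (2,3)
  WK@(2,0): attacks (2,1) (3,0) (1,0) (3,1) (1,1)
Union (10 distinct): (1,0) (1,1) (1,2) (1,3) (2,0) (2,1) (2,2) (2,3) (3,0) (3,1)

Answer: 10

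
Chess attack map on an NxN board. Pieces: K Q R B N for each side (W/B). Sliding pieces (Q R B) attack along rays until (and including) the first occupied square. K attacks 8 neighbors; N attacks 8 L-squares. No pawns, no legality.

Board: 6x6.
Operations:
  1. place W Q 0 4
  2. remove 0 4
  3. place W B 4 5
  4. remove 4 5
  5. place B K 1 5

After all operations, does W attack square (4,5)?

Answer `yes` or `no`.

Answer: no

Derivation:
Op 1: place WQ@(0,4)
Op 2: remove (0,4)
Op 3: place WB@(4,5)
Op 4: remove (4,5)
Op 5: place BK@(1,5)
Per-piece attacks for W:
W attacks (4,5): no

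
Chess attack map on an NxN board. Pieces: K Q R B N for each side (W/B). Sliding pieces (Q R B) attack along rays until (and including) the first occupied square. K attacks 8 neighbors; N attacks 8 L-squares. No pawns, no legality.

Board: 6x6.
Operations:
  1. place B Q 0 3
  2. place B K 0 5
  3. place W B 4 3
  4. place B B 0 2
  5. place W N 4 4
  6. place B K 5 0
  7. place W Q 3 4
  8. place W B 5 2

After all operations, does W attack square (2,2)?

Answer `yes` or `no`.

Op 1: place BQ@(0,3)
Op 2: place BK@(0,5)
Op 3: place WB@(4,3)
Op 4: place BB@(0,2)
Op 5: place WN@(4,4)
Op 6: place BK@(5,0)
Op 7: place WQ@(3,4)
Op 8: place WB@(5,2)
Per-piece attacks for W:
  WQ@(3,4): attacks (3,5) (3,3) (3,2) (3,1) (3,0) (4,4) (2,4) (1,4) (0,4) (4,5) (4,3) (2,5) (2,3) (1,2) (0,1) [ray(1,0) blocked at (4,4); ray(1,-1) blocked at (4,3)]
  WB@(4,3): attacks (5,4) (5,2) (3,4) (3,2) (2,1) (1,0) [ray(1,-1) blocked at (5,2); ray(-1,1) blocked at (3,4)]
  WN@(4,4): attacks (2,5) (5,2) (3,2) (2,3)
  WB@(5,2): attacks (4,3) (4,1) (3,0) [ray(-1,1) blocked at (4,3)]
W attacks (2,2): no

Answer: no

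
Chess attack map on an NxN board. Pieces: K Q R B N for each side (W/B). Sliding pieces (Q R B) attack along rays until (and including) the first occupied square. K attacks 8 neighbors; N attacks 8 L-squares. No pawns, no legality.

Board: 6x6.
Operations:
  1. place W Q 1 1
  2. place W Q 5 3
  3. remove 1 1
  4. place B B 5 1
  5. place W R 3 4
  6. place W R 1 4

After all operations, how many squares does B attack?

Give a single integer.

Op 1: place WQ@(1,1)
Op 2: place WQ@(5,3)
Op 3: remove (1,1)
Op 4: place BB@(5,1)
Op 5: place WR@(3,4)
Op 6: place WR@(1,4)
Per-piece attacks for B:
  BB@(5,1): attacks (4,2) (3,3) (2,4) (1,5) (4,0)
Union (5 distinct): (1,5) (2,4) (3,3) (4,0) (4,2)

Answer: 5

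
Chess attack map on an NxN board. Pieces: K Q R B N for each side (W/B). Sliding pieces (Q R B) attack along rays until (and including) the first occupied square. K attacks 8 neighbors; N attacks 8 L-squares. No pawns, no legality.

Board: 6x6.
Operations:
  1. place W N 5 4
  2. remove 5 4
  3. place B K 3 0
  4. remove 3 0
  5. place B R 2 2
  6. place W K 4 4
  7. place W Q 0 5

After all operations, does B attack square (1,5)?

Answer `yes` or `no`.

Op 1: place WN@(5,4)
Op 2: remove (5,4)
Op 3: place BK@(3,0)
Op 4: remove (3,0)
Op 5: place BR@(2,2)
Op 6: place WK@(4,4)
Op 7: place WQ@(0,5)
Per-piece attacks for B:
  BR@(2,2): attacks (2,3) (2,4) (2,5) (2,1) (2,0) (3,2) (4,2) (5,2) (1,2) (0,2)
B attacks (1,5): no

Answer: no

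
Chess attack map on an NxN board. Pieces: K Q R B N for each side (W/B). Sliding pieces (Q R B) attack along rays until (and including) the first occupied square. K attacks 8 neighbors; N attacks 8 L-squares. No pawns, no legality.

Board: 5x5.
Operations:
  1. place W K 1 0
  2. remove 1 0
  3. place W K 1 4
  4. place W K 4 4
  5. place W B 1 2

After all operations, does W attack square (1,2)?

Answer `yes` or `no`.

Answer: no

Derivation:
Op 1: place WK@(1,0)
Op 2: remove (1,0)
Op 3: place WK@(1,4)
Op 4: place WK@(4,4)
Op 5: place WB@(1,2)
Per-piece attacks for W:
  WB@(1,2): attacks (2,3) (3,4) (2,1) (3,0) (0,3) (0,1)
  WK@(1,4): attacks (1,3) (2,4) (0,4) (2,3) (0,3)
  WK@(4,4): attacks (4,3) (3,4) (3,3)
W attacks (1,2): no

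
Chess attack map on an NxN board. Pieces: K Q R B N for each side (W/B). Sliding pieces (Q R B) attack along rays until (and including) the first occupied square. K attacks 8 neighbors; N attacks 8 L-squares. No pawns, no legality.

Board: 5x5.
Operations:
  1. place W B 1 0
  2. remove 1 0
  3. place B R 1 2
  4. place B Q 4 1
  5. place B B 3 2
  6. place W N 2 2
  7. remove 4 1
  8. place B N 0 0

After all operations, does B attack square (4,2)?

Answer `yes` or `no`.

Op 1: place WB@(1,0)
Op 2: remove (1,0)
Op 3: place BR@(1,2)
Op 4: place BQ@(4,1)
Op 5: place BB@(3,2)
Op 6: place WN@(2,2)
Op 7: remove (4,1)
Op 8: place BN@(0,0)
Per-piece attacks for B:
  BN@(0,0): attacks (1,2) (2,1)
  BR@(1,2): attacks (1,3) (1,4) (1,1) (1,0) (2,2) (0,2) [ray(1,0) blocked at (2,2)]
  BB@(3,2): attacks (4,3) (4,1) (2,3) (1,4) (2,1) (1,0)
B attacks (4,2): no

Answer: no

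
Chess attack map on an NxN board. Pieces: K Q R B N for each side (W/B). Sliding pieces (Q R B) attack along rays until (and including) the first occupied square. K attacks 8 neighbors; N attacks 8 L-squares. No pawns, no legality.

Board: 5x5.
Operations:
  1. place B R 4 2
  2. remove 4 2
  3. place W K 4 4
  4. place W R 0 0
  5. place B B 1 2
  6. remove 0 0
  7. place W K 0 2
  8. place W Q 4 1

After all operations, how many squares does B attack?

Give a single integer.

Answer: 6

Derivation:
Op 1: place BR@(4,2)
Op 2: remove (4,2)
Op 3: place WK@(4,4)
Op 4: place WR@(0,0)
Op 5: place BB@(1,2)
Op 6: remove (0,0)
Op 7: place WK@(0,2)
Op 8: place WQ@(4,1)
Per-piece attacks for B:
  BB@(1,2): attacks (2,3) (3,4) (2,1) (3,0) (0,3) (0,1)
Union (6 distinct): (0,1) (0,3) (2,1) (2,3) (3,0) (3,4)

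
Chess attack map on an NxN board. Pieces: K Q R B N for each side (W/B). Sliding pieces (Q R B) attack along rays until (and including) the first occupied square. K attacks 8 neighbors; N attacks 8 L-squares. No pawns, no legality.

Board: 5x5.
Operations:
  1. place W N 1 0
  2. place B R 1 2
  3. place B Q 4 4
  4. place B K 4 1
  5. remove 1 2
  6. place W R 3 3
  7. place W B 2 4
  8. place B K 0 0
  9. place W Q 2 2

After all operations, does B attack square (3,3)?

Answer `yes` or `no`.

Answer: yes

Derivation:
Op 1: place WN@(1,0)
Op 2: place BR@(1,2)
Op 3: place BQ@(4,4)
Op 4: place BK@(4,1)
Op 5: remove (1,2)
Op 6: place WR@(3,3)
Op 7: place WB@(2,4)
Op 8: place BK@(0,0)
Op 9: place WQ@(2,2)
Per-piece attacks for B:
  BK@(0,0): attacks (0,1) (1,0) (1,1)
  BK@(4,1): attacks (4,2) (4,0) (3,1) (3,2) (3,0)
  BQ@(4,4): attacks (4,3) (4,2) (4,1) (3,4) (2,4) (3,3) [ray(0,-1) blocked at (4,1); ray(-1,0) blocked at (2,4); ray(-1,-1) blocked at (3,3)]
B attacks (3,3): yes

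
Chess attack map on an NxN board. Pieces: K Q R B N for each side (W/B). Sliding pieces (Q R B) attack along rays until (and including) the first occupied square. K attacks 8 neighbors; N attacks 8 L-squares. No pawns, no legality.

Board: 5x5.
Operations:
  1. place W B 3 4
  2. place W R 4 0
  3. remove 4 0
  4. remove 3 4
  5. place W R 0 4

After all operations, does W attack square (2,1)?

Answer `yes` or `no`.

Answer: no

Derivation:
Op 1: place WB@(3,4)
Op 2: place WR@(4,0)
Op 3: remove (4,0)
Op 4: remove (3,4)
Op 5: place WR@(0,4)
Per-piece attacks for W:
  WR@(0,4): attacks (0,3) (0,2) (0,1) (0,0) (1,4) (2,4) (3,4) (4,4)
W attacks (2,1): no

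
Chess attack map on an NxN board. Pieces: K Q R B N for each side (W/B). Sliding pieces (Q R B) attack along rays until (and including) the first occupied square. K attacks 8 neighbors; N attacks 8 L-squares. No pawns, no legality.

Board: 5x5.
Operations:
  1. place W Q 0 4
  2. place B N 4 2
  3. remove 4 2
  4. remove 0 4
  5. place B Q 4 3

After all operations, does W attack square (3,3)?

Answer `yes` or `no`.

Answer: no

Derivation:
Op 1: place WQ@(0,4)
Op 2: place BN@(4,2)
Op 3: remove (4,2)
Op 4: remove (0,4)
Op 5: place BQ@(4,3)
Per-piece attacks for W:
W attacks (3,3): no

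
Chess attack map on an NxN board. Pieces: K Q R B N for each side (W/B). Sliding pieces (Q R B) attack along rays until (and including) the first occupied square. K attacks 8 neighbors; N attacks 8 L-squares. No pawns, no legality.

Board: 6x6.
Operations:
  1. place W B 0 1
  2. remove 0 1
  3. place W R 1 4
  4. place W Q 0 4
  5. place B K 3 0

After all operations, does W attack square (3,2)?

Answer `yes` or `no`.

Answer: no

Derivation:
Op 1: place WB@(0,1)
Op 2: remove (0,1)
Op 3: place WR@(1,4)
Op 4: place WQ@(0,4)
Op 5: place BK@(3,0)
Per-piece attacks for W:
  WQ@(0,4): attacks (0,5) (0,3) (0,2) (0,1) (0,0) (1,4) (1,5) (1,3) (2,2) (3,1) (4,0) [ray(1,0) blocked at (1,4)]
  WR@(1,4): attacks (1,5) (1,3) (1,2) (1,1) (1,0) (2,4) (3,4) (4,4) (5,4) (0,4) [ray(-1,0) blocked at (0,4)]
W attacks (3,2): no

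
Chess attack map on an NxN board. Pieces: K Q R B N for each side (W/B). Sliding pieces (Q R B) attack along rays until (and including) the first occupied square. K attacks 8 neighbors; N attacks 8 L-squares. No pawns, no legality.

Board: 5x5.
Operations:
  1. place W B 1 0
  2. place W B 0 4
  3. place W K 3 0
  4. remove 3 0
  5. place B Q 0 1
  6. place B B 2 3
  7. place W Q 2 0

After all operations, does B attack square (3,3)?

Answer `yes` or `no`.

Answer: no

Derivation:
Op 1: place WB@(1,0)
Op 2: place WB@(0,4)
Op 3: place WK@(3,0)
Op 4: remove (3,0)
Op 5: place BQ@(0,1)
Op 6: place BB@(2,3)
Op 7: place WQ@(2,0)
Per-piece attacks for B:
  BQ@(0,1): attacks (0,2) (0,3) (0,4) (0,0) (1,1) (2,1) (3,1) (4,1) (1,2) (2,3) (1,0) [ray(0,1) blocked at (0,4); ray(1,1) blocked at (2,3); ray(1,-1) blocked at (1,0)]
  BB@(2,3): attacks (3,4) (3,2) (4,1) (1,4) (1,2) (0,1) [ray(-1,-1) blocked at (0,1)]
B attacks (3,3): no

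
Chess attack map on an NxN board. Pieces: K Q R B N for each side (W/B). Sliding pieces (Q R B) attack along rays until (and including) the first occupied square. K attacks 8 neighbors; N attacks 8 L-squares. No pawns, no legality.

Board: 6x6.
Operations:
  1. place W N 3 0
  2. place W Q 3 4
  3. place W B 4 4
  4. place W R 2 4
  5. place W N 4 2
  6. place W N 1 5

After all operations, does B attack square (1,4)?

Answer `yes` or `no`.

Answer: no

Derivation:
Op 1: place WN@(3,0)
Op 2: place WQ@(3,4)
Op 3: place WB@(4,4)
Op 4: place WR@(2,4)
Op 5: place WN@(4,2)
Op 6: place WN@(1,5)
Per-piece attacks for B:
B attacks (1,4): no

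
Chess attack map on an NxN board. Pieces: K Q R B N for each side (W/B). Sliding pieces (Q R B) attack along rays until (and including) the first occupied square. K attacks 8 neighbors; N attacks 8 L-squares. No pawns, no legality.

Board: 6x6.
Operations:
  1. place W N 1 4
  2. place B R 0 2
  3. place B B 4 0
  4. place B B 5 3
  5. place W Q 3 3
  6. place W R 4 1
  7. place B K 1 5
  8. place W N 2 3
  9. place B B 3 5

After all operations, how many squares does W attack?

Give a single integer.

Op 1: place WN@(1,4)
Op 2: place BR@(0,2)
Op 3: place BB@(4,0)
Op 4: place BB@(5,3)
Op 5: place WQ@(3,3)
Op 6: place WR@(4,1)
Op 7: place BK@(1,5)
Op 8: place WN@(2,3)
Op 9: place BB@(3,5)
Per-piece attacks for W:
  WN@(1,4): attacks (3,5) (2,2) (3,3) (0,2)
  WN@(2,3): attacks (3,5) (4,4) (1,5) (0,4) (3,1) (4,2) (1,1) (0,2)
  WQ@(3,3): attacks (3,4) (3,5) (3,2) (3,1) (3,0) (4,3) (5,3) (2,3) (4,4) (5,5) (4,2) (5,1) (2,4) (1,5) (2,2) (1,1) (0,0) [ray(0,1) blocked at (3,5); ray(1,0) blocked at (5,3); ray(-1,0) blocked at (2,3); ray(-1,1) blocked at (1,5)]
  WR@(4,1): attacks (4,2) (4,3) (4,4) (4,5) (4,0) (5,1) (3,1) (2,1) (1,1) (0,1) [ray(0,-1) blocked at (4,0)]
Union (24 distinct): (0,0) (0,1) (0,2) (0,4) (1,1) (1,5) (2,1) (2,2) (2,3) (2,4) (3,0) (3,1) (3,2) (3,3) (3,4) (3,5) (4,0) (4,2) (4,3) (4,4) (4,5) (5,1) (5,3) (5,5)

Answer: 24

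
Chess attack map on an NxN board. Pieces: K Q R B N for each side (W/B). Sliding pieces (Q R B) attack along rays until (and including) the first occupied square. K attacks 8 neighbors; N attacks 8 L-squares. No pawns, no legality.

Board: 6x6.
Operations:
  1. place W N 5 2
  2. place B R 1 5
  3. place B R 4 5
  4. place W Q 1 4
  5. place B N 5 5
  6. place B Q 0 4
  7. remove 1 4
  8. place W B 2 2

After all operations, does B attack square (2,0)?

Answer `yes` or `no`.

Answer: no

Derivation:
Op 1: place WN@(5,2)
Op 2: place BR@(1,5)
Op 3: place BR@(4,5)
Op 4: place WQ@(1,4)
Op 5: place BN@(5,5)
Op 6: place BQ@(0,4)
Op 7: remove (1,4)
Op 8: place WB@(2,2)
Per-piece attacks for B:
  BQ@(0,4): attacks (0,5) (0,3) (0,2) (0,1) (0,0) (1,4) (2,4) (3,4) (4,4) (5,4) (1,5) (1,3) (2,2) [ray(1,1) blocked at (1,5); ray(1,-1) blocked at (2,2)]
  BR@(1,5): attacks (1,4) (1,3) (1,2) (1,1) (1,0) (2,5) (3,5) (4,5) (0,5) [ray(1,0) blocked at (4,5)]
  BR@(4,5): attacks (4,4) (4,3) (4,2) (4,1) (4,0) (5,5) (3,5) (2,5) (1,5) [ray(1,0) blocked at (5,5); ray(-1,0) blocked at (1,5)]
  BN@(5,5): attacks (4,3) (3,4)
B attacks (2,0): no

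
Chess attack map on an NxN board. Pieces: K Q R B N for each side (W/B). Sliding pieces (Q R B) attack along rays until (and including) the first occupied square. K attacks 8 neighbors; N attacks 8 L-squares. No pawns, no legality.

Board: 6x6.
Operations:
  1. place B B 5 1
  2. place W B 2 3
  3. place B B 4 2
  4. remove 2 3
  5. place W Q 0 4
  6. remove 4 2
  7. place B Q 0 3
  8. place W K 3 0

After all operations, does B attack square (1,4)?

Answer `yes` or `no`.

Answer: yes

Derivation:
Op 1: place BB@(5,1)
Op 2: place WB@(2,3)
Op 3: place BB@(4,2)
Op 4: remove (2,3)
Op 5: place WQ@(0,4)
Op 6: remove (4,2)
Op 7: place BQ@(0,3)
Op 8: place WK@(3,0)
Per-piece attacks for B:
  BQ@(0,3): attacks (0,4) (0,2) (0,1) (0,0) (1,3) (2,3) (3,3) (4,3) (5,3) (1,4) (2,5) (1,2) (2,1) (3,0) [ray(0,1) blocked at (0,4); ray(1,-1) blocked at (3,0)]
  BB@(5,1): attacks (4,2) (3,3) (2,4) (1,5) (4,0)
B attacks (1,4): yes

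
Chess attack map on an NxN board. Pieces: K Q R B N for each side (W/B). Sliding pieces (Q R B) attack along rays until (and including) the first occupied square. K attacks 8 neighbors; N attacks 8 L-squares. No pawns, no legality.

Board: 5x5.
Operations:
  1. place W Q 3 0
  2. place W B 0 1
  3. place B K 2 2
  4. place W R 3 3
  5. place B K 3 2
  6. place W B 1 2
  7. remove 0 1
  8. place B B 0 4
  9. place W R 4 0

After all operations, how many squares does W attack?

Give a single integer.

Answer: 18

Derivation:
Op 1: place WQ@(3,0)
Op 2: place WB@(0,1)
Op 3: place BK@(2,2)
Op 4: place WR@(3,3)
Op 5: place BK@(3,2)
Op 6: place WB@(1,2)
Op 7: remove (0,1)
Op 8: place BB@(0,4)
Op 9: place WR@(4,0)
Per-piece attacks for W:
  WB@(1,2): attacks (2,3) (3,4) (2,1) (3,0) (0,3) (0,1) [ray(1,-1) blocked at (3,0)]
  WQ@(3,0): attacks (3,1) (3,2) (4,0) (2,0) (1,0) (0,0) (4,1) (2,1) (1,2) [ray(0,1) blocked at (3,2); ray(1,0) blocked at (4,0); ray(-1,1) blocked at (1,2)]
  WR@(3,3): attacks (3,4) (3,2) (4,3) (2,3) (1,3) (0,3) [ray(0,-1) blocked at (3,2)]
  WR@(4,0): attacks (4,1) (4,2) (4,3) (4,4) (3,0) [ray(-1,0) blocked at (3,0)]
Union (18 distinct): (0,0) (0,1) (0,3) (1,0) (1,2) (1,3) (2,0) (2,1) (2,3) (3,0) (3,1) (3,2) (3,4) (4,0) (4,1) (4,2) (4,3) (4,4)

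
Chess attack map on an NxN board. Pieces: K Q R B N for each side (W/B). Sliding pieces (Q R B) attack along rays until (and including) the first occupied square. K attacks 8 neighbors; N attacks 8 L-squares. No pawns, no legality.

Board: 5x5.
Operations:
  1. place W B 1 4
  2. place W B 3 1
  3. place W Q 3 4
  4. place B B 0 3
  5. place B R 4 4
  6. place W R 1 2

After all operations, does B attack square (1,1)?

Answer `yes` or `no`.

Op 1: place WB@(1,4)
Op 2: place WB@(3,1)
Op 3: place WQ@(3,4)
Op 4: place BB@(0,3)
Op 5: place BR@(4,4)
Op 6: place WR@(1,2)
Per-piece attacks for B:
  BB@(0,3): attacks (1,4) (1,2) [ray(1,1) blocked at (1,4); ray(1,-1) blocked at (1,2)]
  BR@(4,4): attacks (4,3) (4,2) (4,1) (4,0) (3,4) [ray(-1,0) blocked at (3,4)]
B attacks (1,1): no

Answer: no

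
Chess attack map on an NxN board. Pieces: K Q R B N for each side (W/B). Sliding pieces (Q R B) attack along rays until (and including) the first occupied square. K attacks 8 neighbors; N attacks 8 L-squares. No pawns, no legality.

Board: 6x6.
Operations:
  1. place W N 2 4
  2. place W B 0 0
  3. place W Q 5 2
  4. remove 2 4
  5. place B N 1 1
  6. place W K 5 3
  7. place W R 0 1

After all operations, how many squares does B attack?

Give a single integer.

Answer: 4

Derivation:
Op 1: place WN@(2,4)
Op 2: place WB@(0,0)
Op 3: place WQ@(5,2)
Op 4: remove (2,4)
Op 5: place BN@(1,1)
Op 6: place WK@(5,3)
Op 7: place WR@(0,1)
Per-piece attacks for B:
  BN@(1,1): attacks (2,3) (3,2) (0,3) (3,0)
Union (4 distinct): (0,3) (2,3) (3,0) (3,2)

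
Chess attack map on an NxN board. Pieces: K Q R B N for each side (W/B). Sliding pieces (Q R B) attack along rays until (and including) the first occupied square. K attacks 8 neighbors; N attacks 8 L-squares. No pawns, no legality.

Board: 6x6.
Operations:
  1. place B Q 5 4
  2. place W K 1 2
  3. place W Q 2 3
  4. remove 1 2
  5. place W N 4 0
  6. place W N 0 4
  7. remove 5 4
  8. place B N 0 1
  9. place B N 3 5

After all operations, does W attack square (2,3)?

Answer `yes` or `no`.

Op 1: place BQ@(5,4)
Op 2: place WK@(1,2)
Op 3: place WQ@(2,3)
Op 4: remove (1,2)
Op 5: place WN@(4,0)
Op 6: place WN@(0,4)
Op 7: remove (5,4)
Op 8: place BN@(0,1)
Op 9: place BN@(3,5)
Per-piece attacks for W:
  WN@(0,4): attacks (2,5) (1,2) (2,3)
  WQ@(2,3): attacks (2,4) (2,5) (2,2) (2,1) (2,0) (3,3) (4,3) (5,3) (1,3) (0,3) (3,4) (4,5) (3,2) (4,1) (5,0) (1,4) (0,5) (1,2) (0,1) [ray(-1,-1) blocked at (0,1)]
  WN@(4,0): attacks (5,2) (3,2) (2,1)
W attacks (2,3): yes

Answer: yes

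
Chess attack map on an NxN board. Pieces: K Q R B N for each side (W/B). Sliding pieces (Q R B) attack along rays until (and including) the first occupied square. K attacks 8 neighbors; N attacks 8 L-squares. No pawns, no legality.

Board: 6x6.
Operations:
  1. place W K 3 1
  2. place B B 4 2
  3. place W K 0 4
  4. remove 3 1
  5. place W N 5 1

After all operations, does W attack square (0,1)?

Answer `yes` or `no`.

Answer: no

Derivation:
Op 1: place WK@(3,1)
Op 2: place BB@(4,2)
Op 3: place WK@(0,4)
Op 4: remove (3,1)
Op 5: place WN@(5,1)
Per-piece attacks for W:
  WK@(0,4): attacks (0,5) (0,3) (1,4) (1,5) (1,3)
  WN@(5,1): attacks (4,3) (3,2) (3,0)
W attacks (0,1): no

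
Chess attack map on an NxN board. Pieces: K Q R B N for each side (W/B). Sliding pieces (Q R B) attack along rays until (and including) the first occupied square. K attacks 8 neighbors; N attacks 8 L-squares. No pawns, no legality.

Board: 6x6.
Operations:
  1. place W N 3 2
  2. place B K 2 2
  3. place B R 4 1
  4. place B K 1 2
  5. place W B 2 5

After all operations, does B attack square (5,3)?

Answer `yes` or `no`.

Answer: no

Derivation:
Op 1: place WN@(3,2)
Op 2: place BK@(2,2)
Op 3: place BR@(4,1)
Op 4: place BK@(1,2)
Op 5: place WB@(2,5)
Per-piece attacks for B:
  BK@(1,2): attacks (1,3) (1,1) (2,2) (0,2) (2,3) (2,1) (0,3) (0,1)
  BK@(2,2): attacks (2,3) (2,1) (3,2) (1,2) (3,3) (3,1) (1,3) (1,1)
  BR@(4,1): attacks (4,2) (4,3) (4,4) (4,5) (4,0) (5,1) (3,1) (2,1) (1,1) (0,1)
B attacks (5,3): no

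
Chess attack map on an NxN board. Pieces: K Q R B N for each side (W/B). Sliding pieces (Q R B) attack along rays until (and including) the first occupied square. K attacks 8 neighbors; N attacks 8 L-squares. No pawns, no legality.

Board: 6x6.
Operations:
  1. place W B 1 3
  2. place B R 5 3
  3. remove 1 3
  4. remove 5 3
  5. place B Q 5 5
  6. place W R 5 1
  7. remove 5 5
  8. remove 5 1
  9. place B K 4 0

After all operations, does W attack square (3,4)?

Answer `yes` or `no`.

Op 1: place WB@(1,3)
Op 2: place BR@(5,3)
Op 3: remove (1,3)
Op 4: remove (5,3)
Op 5: place BQ@(5,5)
Op 6: place WR@(5,1)
Op 7: remove (5,5)
Op 8: remove (5,1)
Op 9: place BK@(4,0)
Per-piece attacks for W:
W attacks (3,4): no

Answer: no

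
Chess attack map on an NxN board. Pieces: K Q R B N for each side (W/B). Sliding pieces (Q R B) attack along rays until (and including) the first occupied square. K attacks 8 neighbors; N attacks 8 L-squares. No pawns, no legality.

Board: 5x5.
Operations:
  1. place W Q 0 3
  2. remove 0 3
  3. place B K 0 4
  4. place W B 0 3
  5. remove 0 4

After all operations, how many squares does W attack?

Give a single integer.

Op 1: place WQ@(0,3)
Op 2: remove (0,3)
Op 3: place BK@(0,4)
Op 4: place WB@(0,3)
Op 5: remove (0,4)
Per-piece attacks for W:
  WB@(0,3): attacks (1,4) (1,2) (2,1) (3,0)
Union (4 distinct): (1,2) (1,4) (2,1) (3,0)

Answer: 4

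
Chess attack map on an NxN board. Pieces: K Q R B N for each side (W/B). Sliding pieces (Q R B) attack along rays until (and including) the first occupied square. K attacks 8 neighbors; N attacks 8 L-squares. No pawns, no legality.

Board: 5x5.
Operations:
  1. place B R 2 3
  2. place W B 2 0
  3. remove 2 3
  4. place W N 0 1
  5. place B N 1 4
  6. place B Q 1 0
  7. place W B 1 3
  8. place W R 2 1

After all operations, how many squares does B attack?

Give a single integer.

Op 1: place BR@(2,3)
Op 2: place WB@(2,0)
Op 3: remove (2,3)
Op 4: place WN@(0,1)
Op 5: place BN@(1,4)
Op 6: place BQ@(1,0)
Op 7: place WB@(1,3)
Op 8: place WR@(2,1)
Per-piece attacks for B:
  BQ@(1,0): attacks (1,1) (1,2) (1,3) (2,0) (0,0) (2,1) (0,1) [ray(0,1) blocked at (1,3); ray(1,0) blocked at (2,0); ray(1,1) blocked at (2,1); ray(-1,1) blocked at (0,1)]
  BN@(1,4): attacks (2,2) (3,3) (0,2)
Union (10 distinct): (0,0) (0,1) (0,2) (1,1) (1,2) (1,3) (2,0) (2,1) (2,2) (3,3)

Answer: 10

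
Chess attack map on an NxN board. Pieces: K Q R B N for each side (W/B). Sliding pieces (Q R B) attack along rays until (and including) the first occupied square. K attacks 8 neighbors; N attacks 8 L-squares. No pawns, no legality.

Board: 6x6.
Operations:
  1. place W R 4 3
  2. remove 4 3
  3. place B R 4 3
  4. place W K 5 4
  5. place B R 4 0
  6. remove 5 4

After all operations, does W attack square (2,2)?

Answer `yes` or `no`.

Op 1: place WR@(4,3)
Op 2: remove (4,3)
Op 3: place BR@(4,3)
Op 4: place WK@(5,4)
Op 5: place BR@(4,0)
Op 6: remove (5,4)
Per-piece attacks for W:
W attacks (2,2): no

Answer: no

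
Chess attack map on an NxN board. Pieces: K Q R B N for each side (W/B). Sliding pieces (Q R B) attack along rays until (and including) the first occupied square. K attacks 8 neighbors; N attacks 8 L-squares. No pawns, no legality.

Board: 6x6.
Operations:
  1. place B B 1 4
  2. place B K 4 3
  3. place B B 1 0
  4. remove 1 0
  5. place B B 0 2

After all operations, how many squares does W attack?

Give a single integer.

Op 1: place BB@(1,4)
Op 2: place BK@(4,3)
Op 3: place BB@(1,0)
Op 4: remove (1,0)
Op 5: place BB@(0,2)
Per-piece attacks for W:
Union (0 distinct): (none)

Answer: 0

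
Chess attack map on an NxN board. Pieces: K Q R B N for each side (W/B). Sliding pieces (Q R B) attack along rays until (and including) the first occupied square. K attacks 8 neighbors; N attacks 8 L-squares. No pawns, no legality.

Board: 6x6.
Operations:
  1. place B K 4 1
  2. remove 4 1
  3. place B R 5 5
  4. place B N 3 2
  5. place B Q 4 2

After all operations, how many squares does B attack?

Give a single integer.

Answer: 21

Derivation:
Op 1: place BK@(4,1)
Op 2: remove (4,1)
Op 3: place BR@(5,5)
Op 4: place BN@(3,2)
Op 5: place BQ@(4,2)
Per-piece attacks for B:
  BN@(3,2): attacks (4,4) (5,3) (2,4) (1,3) (4,0) (5,1) (2,0) (1,1)
  BQ@(4,2): attacks (4,3) (4,4) (4,5) (4,1) (4,0) (5,2) (3,2) (5,3) (5,1) (3,3) (2,4) (1,5) (3,1) (2,0) [ray(-1,0) blocked at (3,2)]
  BR@(5,5): attacks (5,4) (5,3) (5,2) (5,1) (5,0) (4,5) (3,5) (2,5) (1,5) (0,5)
Union (21 distinct): (0,5) (1,1) (1,3) (1,5) (2,0) (2,4) (2,5) (3,1) (3,2) (3,3) (3,5) (4,0) (4,1) (4,3) (4,4) (4,5) (5,0) (5,1) (5,2) (5,3) (5,4)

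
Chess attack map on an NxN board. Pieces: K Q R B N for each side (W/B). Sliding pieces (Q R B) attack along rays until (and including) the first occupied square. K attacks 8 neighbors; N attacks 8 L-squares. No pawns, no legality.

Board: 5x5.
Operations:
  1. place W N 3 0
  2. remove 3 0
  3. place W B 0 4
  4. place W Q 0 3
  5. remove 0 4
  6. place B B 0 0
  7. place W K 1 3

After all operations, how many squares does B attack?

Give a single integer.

Op 1: place WN@(3,0)
Op 2: remove (3,0)
Op 3: place WB@(0,4)
Op 4: place WQ@(0,3)
Op 5: remove (0,4)
Op 6: place BB@(0,0)
Op 7: place WK@(1,3)
Per-piece attacks for B:
  BB@(0,0): attacks (1,1) (2,2) (3,3) (4,4)
Union (4 distinct): (1,1) (2,2) (3,3) (4,4)

Answer: 4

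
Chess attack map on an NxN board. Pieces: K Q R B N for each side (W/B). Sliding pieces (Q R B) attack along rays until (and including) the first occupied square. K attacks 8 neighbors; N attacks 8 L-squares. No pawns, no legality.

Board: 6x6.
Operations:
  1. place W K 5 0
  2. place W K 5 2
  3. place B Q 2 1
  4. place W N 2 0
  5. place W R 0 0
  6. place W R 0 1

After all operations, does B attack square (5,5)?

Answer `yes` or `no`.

Answer: no

Derivation:
Op 1: place WK@(5,0)
Op 2: place WK@(5,2)
Op 3: place BQ@(2,1)
Op 4: place WN@(2,0)
Op 5: place WR@(0,0)
Op 6: place WR@(0,1)
Per-piece attacks for B:
  BQ@(2,1): attacks (2,2) (2,3) (2,4) (2,5) (2,0) (3,1) (4,1) (5,1) (1,1) (0,1) (3,2) (4,3) (5,4) (3,0) (1,2) (0,3) (1,0) [ray(0,-1) blocked at (2,0); ray(-1,0) blocked at (0,1)]
B attacks (5,5): no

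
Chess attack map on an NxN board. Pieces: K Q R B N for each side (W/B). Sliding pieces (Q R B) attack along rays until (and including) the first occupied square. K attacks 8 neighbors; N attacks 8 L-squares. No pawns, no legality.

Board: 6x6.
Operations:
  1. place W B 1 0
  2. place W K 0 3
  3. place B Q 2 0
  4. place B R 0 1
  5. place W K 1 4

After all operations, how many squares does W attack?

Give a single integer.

Op 1: place WB@(1,0)
Op 2: place WK@(0,3)
Op 3: place BQ@(2,0)
Op 4: place BR@(0,1)
Op 5: place WK@(1,4)
Per-piece attacks for W:
  WK@(0,3): attacks (0,4) (0,2) (1,3) (1,4) (1,2)
  WB@(1,0): attacks (2,1) (3,2) (4,3) (5,4) (0,1) [ray(-1,1) blocked at (0,1)]
  WK@(1,4): attacks (1,5) (1,3) (2,4) (0,4) (2,5) (2,3) (0,5) (0,3)
Union (16 distinct): (0,1) (0,2) (0,3) (0,4) (0,5) (1,2) (1,3) (1,4) (1,5) (2,1) (2,3) (2,4) (2,5) (3,2) (4,3) (5,4)

Answer: 16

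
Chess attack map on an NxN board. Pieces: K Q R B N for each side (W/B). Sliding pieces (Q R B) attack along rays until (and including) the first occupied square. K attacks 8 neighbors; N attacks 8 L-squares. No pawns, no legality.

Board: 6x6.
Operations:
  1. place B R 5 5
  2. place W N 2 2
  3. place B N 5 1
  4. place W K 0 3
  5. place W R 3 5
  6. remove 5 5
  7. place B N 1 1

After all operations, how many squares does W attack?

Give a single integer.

Op 1: place BR@(5,5)
Op 2: place WN@(2,2)
Op 3: place BN@(5,1)
Op 4: place WK@(0,3)
Op 5: place WR@(3,5)
Op 6: remove (5,5)
Op 7: place BN@(1,1)
Per-piece attacks for W:
  WK@(0,3): attacks (0,4) (0,2) (1,3) (1,4) (1,2)
  WN@(2,2): attacks (3,4) (4,3) (1,4) (0,3) (3,0) (4,1) (1,0) (0,1)
  WR@(3,5): attacks (3,4) (3,3) (3,2) (3,1) (3,0) (4,5) (5,5) (2,5) (1,5) (0,5)
Union (20 distinct): (0,1) (0,2) (0,3) (0,4) (0,5) (1,0) (1,2) (1,3) (1,4) (1,5) (2,5) (3,0) (3,1) (3,2) (3,3) (3,4) (4,1) (4,3) (4,5) (5,5)

Answer: 20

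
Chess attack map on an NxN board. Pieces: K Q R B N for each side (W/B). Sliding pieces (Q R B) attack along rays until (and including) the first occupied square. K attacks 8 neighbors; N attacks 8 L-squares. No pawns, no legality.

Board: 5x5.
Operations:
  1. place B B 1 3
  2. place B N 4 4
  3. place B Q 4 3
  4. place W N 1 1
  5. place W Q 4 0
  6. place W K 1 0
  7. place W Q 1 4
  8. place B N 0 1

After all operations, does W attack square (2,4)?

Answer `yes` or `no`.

Op 1: place BB@(1,3)
Op 2: place BN@(4,4)
Op 3: place BQ@(4,3)
Op 4: place WN@(1,1)
Op 5: place WQ@(4,0)
Op 6: place WK@(1,0)
Op 7: place WQ@(1,4)
Op 8: place BN@(0,1)
Per-piece attacks for W:
  WK@(1,0): attacks (1,1) (2,0) (0,0) (2,1) (0,1)
  WN@(1,1): attacks (2,3) (3,2) (0,3) (3,0)
  WQ@(1,4): attacks (1,3) (2,4) (3,4) (4,4) (0,4) (2,3) (3,2) (4,1) (0,3) [ray(0,-1) blocked at (1,3); ray(1,0) blocked at (4,4)]
  WQ@(4,0): attacks (4,1) (4,2) (4,3) (3,0) (2,0) (1,0) (3,1) (2,2) (1,3) [ray(0,1) blocked at (4,3); ray(-1,0) blocked at (1,0); ray(-1,1) blocked at (1,3)]
W attacks (2,4): yes

Answer: yes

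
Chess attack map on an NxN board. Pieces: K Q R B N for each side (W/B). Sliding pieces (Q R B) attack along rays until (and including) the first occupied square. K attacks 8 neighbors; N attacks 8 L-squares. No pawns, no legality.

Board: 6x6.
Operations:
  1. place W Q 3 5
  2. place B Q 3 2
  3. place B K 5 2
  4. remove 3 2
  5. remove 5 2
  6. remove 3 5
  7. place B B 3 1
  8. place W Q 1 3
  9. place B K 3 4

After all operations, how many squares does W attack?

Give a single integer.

Op 1: place WQ@(3,5)
Op 2: place BQ@(3,2)
Op 3: place BK@(5,2)
Op 4: remove (3,2)
Op 5: remove (5,2)
Op 6: remove (3,5)
Op 7: place BB@(3,1)
Op 8: place WQ@(1,3)
Op 9: place BK@(3,4)
Per-piece attacks for W:
  WQ@(1,3): attacks (1,4) (1,5) (1,2) (1,1) (1,0) (2,3) (3,3) (4,3) (5,3) (0,3) (2,4) (3,5) (2,2) (3,1) (0,4) (0,2) [ray(1,-1) blocked at (3,1)]
Union (16 distinct): (0,2) (0,3) (0,4) (1,0) (1,1) (1,2) (1,4) (1,5) (2,2) (2,3) (2,4) (3,1) (3,3) (3,5) (4,3) (5,3)

Answer: 16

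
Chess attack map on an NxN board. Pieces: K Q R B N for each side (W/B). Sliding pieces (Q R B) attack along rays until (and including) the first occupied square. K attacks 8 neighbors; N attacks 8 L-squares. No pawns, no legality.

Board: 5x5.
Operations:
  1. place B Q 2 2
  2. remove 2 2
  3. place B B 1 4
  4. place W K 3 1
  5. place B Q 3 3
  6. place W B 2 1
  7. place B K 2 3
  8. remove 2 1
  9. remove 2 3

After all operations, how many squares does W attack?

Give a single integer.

Answer: 8

Derivation:
Op 1: place BQ@(2,2)
Op 2: remove (2,2)
Op 3: place BB@(1,4)
Op 4: place WK@(3,1)
Op 5: place BQ@(3,3)
Op 6: place WB@(2,1)
Op 7: place BK@(2,3)
Op 8: remove (2,1)
Op 9: remove (2,3)
Per-piece attacks for W:
  WK@(3,1): attacks (3,2) (3,0) (4,1) (2,1) (4,2) (4,0) (2,2) (2,0)
Union (8 distinct): (2,0) (2,1) (2,2) (3,0) (3,2) (4,0) (4,1) (4,2)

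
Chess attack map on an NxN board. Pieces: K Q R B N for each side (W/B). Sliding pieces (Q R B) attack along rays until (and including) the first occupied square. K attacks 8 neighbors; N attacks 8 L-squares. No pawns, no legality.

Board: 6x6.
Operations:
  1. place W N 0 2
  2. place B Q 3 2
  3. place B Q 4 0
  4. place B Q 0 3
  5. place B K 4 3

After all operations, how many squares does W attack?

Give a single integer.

Op 1: place WN@(0,2)
Op 2: place BQ@(3,2)
Op 3: place BQ@(4,0)
Op 4: place BQ@(0,3)
Op 5: place BK@(4,3)
Per-piece attacks for W:
  WN@(0,2): attacks (1,4) (2,3) (1,0) (2,1)
Union (4 distinct): (1,0) (1,4) (2,1) (2,3)

Answer: 4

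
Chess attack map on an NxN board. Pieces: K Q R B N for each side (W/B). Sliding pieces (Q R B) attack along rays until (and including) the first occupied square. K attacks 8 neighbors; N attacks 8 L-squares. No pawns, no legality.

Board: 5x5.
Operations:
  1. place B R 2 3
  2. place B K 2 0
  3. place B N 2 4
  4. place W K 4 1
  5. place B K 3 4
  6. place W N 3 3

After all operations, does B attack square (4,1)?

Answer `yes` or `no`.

Answer: no

Derivation:
Op 1: place BR@(2,3)
Op 2: place BK@(2,0)
Op 3: place BN@(2,4)
Op 4: place WK@(4,1)
Op 5: place BK@(3,4)
Op 6: place WN@(3,3)
Per-piece attacks for B:
  BK@(2,0): attacks (2,1) (3,0) (1,0) (3,1) (1,1)
  BR@(2,3): attacks (2,4) (2,2) (2,1) (2,0) (3,3) (1,3) (0,3) [ray(0,1) blocked at (2,4); ray(0,-1) blocked at (2,0); ray(1,0) blocked at (3,3)]
  BN@(2,4): attacks (3,2) (4,3) (1,2) (0,3)
  BK@(3,4): attacks (3,3) (4,4) (2,4) (4,3) (2,3)
B attacks (4,1): no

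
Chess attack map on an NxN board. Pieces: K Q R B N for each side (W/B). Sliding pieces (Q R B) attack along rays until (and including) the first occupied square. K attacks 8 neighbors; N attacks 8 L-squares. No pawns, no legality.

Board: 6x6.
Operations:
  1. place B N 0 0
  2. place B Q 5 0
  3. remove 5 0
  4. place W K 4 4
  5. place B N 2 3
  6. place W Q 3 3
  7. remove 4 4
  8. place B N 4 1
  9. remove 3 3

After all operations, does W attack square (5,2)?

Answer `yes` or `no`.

Answer: no

Derivation:
Op 1: place BN@(0,0)
Op 2: place BQ@(5,0)
Op 3: remove (5,0)
Op 4: place WK@(4,4)
Op 5: place BN@(2,3)
Op 6: place WQ@(3,3)
Op 7: remove (4,4)
Op 8: place BN@(4,1)
Op 9: remove (3,3)
Per-piece attacks for W:
W attacks (5,2): no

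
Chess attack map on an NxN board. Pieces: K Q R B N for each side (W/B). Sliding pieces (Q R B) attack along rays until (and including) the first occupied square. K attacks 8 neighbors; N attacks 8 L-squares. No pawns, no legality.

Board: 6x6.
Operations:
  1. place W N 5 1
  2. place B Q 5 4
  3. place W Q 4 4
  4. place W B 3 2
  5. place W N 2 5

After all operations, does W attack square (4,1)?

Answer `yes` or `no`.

Answer: yes

Derivation:
Op 1: place WN@(5,1)
Op 2: place BQ@(5,4)
Op 3: place WQ@(4,4)
Op 4: place WB@(3,2)
Op 5: place WN@(2,5)
Per-piece attacks for W:
  WN@(2,5): attacks (3,3) (4,4) (1,3) (0,4)
  WB@(3,2): attacks (4,3) (5,4) (4,1) (5,0) (2,3) (1,4) (0,5) (2,1) (1,0) [ray(1,1) blocked at (5,4)]
  WQ@(4,4): attacks (4,5) (4,3) (4,2) (4,1) (4,0) (5,4) (3,4) (2,4) (1,4) (0,4) (5,5) (5,3) (3,5) (3,3) (2,2) (1,1) (0,0) [ray(1,0) blocked at (5,4)]
  WN@(5,1): attacks (4,3) (3,2) (3,0)
W attacks (4,1): yes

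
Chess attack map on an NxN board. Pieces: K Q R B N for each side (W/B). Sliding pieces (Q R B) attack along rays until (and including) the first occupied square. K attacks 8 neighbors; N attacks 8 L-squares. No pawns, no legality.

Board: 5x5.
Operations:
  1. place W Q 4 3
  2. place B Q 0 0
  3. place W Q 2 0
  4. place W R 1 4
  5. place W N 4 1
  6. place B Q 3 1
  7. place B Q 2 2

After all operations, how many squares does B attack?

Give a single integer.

Op 1: place WQ@(4,3)
Op 2: place BQ@(0,0)
Op 3: place WQ@(2,0)
Op 4: place WR@(1,4)
Op 5: place WN@(4,1)
Op 6: place BQ@(3,1)
Op 7: place BQ@(2,2)
Per-piece attacks for B:
  BQ@(0,0): attacks (0,1) (0,2) (0,3) (0,4) (1,0) (2,0) (1,1) (2,2) [ray(1,0) blocked at (2,0); ray(1,1) blocked at (2,2)]
  BQ@(2,2): attacks (2,3) (2,4) (2,1) (2,0) (3,2) (4,2) (1,2) (0,2) (3,3) (4,4) (3,1) (1,3) (0,4) (1,1) (0,0) [ray(0,-1) blocked at (2,0); ray(1,-1) blocked at (3,1); ray(-1,-1) blocked at (0,0)]
  BQ@(3,1): attacks (3,2) (3,3) (3,4) (3,0) (4,1) (2,1) (1,1) (0,1) (4,2) (4,0) (2,2) (2,0) [ray(1,0) blocked at (4,1); ray(-1,1) blocked at (2,2); ray(-1,-1) blocked at (2,0)]
Union (23 distinct): (0,0) (0,1) (0,2) (0,3) (0,4) (1,0) (1,1) (1,2) (1,3) (2,0) (2,1) (2,2) (2,3) (2,4) (3,0) (3,1) (3,2) (3,3) (3,4) (4,0) (4,1) (4,2) (4,4)

Answer: 23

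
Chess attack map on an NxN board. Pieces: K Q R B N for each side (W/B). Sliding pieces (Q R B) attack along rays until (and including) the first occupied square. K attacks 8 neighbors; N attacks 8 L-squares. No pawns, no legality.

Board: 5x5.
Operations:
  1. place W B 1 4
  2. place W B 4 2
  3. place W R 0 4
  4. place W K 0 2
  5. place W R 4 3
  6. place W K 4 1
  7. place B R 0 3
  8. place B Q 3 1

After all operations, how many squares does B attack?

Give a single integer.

Op 1: place WB@(1,4)
Op 2: place WB@(4,2)
Op 3: place WR@(0,4)
Op 4: place WK@(0,2)
Op 5: place WR@(4,3)
Op 6: place WK@(4,1)
Op 7: place BR@(0,3)
Op 8: place BQ@(3,1)
Per-piece attacks for B:
  BR@(0,3): attacks (0,4) (0,2) (1,3) (2,3) (3,3) (4,3) [ray(0,1) blocked at (0,4); ray(0,-1) blocked at (0,2); ray(1,0) blocked at (4,3)]
  BQ@(3,1): attacks (3,2) (3,3) (3,4) (3,0) (4,1) (2,1) (1,1) (0,1) (4,2) (4,0) (2,2) (1,3) (0,4) (2,0) [ray(1,0) blocked at (4,1); ray(1,1) blocked at (4,2); ray(-1,1) blocked at (0,4)]
Union (17 distinct): (0,1) (0,2) (0,4) (1,1) (1,3) (2,0) (2,1) (2,2) (2,3) (3,0) (3,2) (3,3) (3,4) (4,0) (4,1) (4,2) (4,3)

Answer: 17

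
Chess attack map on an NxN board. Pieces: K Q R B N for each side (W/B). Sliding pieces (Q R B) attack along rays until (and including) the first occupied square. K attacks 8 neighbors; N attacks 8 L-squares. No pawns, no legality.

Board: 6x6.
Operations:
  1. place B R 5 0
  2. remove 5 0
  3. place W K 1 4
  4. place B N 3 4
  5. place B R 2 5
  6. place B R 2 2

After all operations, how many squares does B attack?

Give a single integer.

Answer: 18

Derivation:
Op 1: place BR@(5,0)
Op 2: remove (5,0)
Op 3: place WK@(1,4)
Op 4: place BN@(3,4)
Op 5: place BR@(2,5)
Op 6: place BR@(2,2)
Per-piece attacks for B:
  BR@(2,2): attacks (2,3) (2,4) (2,5) (2,1) (2,0) (3,2) (4,2) (5,2) (1,2) (0,2) [ray(0,1) blocked at (2,5)]
  BR@(2,5): attacks (2,4) (2,3) (2,2) (3,5) (4,5) (5,5) (1,5) (0,5) [ray(0,-1) blocked at (2,2)]
  BN@(3,4): attacks (5,5) (1,5) (4,2) (5,3) (2,2) (1,3)
Union (18 distinct): (0,2) (0,5) (1,2) (1,3) (1,5) (2,0) (2,1) (2,2) (2,3) (2,4) (2,5) (3,2) (3,5) (4,2) (4,5) (5,2) (5,3) (5,5)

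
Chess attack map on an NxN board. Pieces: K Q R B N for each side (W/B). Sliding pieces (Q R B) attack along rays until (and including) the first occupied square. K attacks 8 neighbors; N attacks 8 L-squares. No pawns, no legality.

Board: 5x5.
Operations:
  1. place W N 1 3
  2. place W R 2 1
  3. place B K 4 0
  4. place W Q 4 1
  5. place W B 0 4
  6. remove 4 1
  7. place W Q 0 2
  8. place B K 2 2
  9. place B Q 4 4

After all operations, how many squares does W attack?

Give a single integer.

Op 1: place WN@(1,3)
Op 2: place WR@(2,1)
Op 3: place BK@(4,0)
Op 4: place WQ@(4,1)
Op 5: place WB@(0,4)
Op 6: remove (4,1)
Op 7: place WQ@(0,2)
Op 8: place BK@(2,2)
Op 9: place BQ@(4,4)
Per-piece attacks for W:
  WQ@(0,2): attacks (0,3) (0,4) (0,1) (0,0) (1,2) (2,2) (1,3) (1,1) (2,0) [ray(0,1) blocked at (0,4); ray(1,0) blocked at (2,2); ray(1,1) blocked at (1,3)]
  WB@(0,4): attacks (1,3) [ray(1,-1) blocked at (1,3)]
  WN@(1,3): attacks (3,4) (2,1) (3,2) (0,1)
  WR@(2,1): attacks (2,2) (2,0) (3,1) (4,1) (1,1) (0,1) [ray(0,1) blocked at (2,2)]
Union (14 distinct): (0,0) (0,1) (0,3) (0,4) (1,1) (1,2) (1,3) (2,0) (2,1) (2,2) (3,1) (3,2) (3,4) (4,1)

Answer: 14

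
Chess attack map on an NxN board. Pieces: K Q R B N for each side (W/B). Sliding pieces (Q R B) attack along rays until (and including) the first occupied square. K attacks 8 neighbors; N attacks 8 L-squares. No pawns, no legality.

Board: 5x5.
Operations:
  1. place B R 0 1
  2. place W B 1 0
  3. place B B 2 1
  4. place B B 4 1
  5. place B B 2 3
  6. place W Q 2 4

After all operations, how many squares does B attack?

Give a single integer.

Answer: 16

Derivation:
Op 1: place BR@(0,1)
Op 2: place WB@(1,0)
Op 3: place BB@(2,1)
Op 4: place BB@(4,1)
Op 5: place BB@(2,3)
Op 6: place WQ@(2,4)
Per-piece attacks for B:
  BR@(0,1): attacks (0,2) (0,3) (0,4) (0,0) (1,1) (2,1) [ray(1,0) blocked at (2,1)]
  BB@(2,1): attacks (3,2) (4,3) (3,0) (1,2) (0,3) (1,0) [ray(-1,-1) blocked at (1,0)]
  BB@(2,3): attacks (3,4) (3,2) (4,1) (1,4) (1,2) (0,1) [ray(1,-1) blocked at (4,1); ray(-1,-1) blocked at (0,1)]
  BB@(4,1): attacks (3,2) (2,3) (3,0) [ray(-1,1) blocked at (2,3)]
Union (16 distinct): (0,0) (0,1) (0,2) (0,3) (0,4) (1,0) (1,1) (1,2) (1,4) (2,1) (2,3) (3,0) (3,2) (3,4) (4,1) (4,3)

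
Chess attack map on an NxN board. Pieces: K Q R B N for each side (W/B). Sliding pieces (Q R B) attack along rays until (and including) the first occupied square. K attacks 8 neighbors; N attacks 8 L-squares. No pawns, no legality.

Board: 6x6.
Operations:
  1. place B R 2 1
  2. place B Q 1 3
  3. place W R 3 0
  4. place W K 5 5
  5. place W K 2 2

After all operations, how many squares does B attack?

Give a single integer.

Op 1: place BR@(2,1)
Op 2: place BQ@(1,3)
Op 3: place WR@(3,0)
Op 4: place WK@(5,5)
Op 5: place WK@(2,2)
Per-piece attacks for B:
  BQ@(1,3): attacks (1,4) (1,5) (1,2) (1,1) (1,0) (2,3) (3,3) (4,3) (5,3) (0,3) (2,4) (3,5) (2,2) (0,4) (0,2) [ray(1,-1) blocked at (2,2)]
  BR@(2,1): attacks (2,2) (2,0) (3,1) (4,1) (5,1) (1,1) (0,1) [ray(0,1) blocked at (2,2)]
Union (20 distinct): (0,1) (0,2) (0,3) (0,4) (1,0) (1,1) (1,2) (1,4) (1,5) (2,0) (2,2) (2,3) (2,4) (3,1) (3,3) (3,5) (4,1) (4,3) (5,1) (5,3)

Answer: 20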